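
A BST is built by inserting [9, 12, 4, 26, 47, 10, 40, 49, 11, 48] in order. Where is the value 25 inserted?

Starting tree (level order): [9, 4, 12, None, None, 10, 26, None, 11, None, 47, None, None, 40, 49, None, None, 48]
Insertion path: 9 -> 12 -> 26
Result: insert 25 as left child of 26
Final tree (level order): [9, 4, 12, None, None, 10, 26, None, 11, 25, 47, None, None, None, None, 40, 49, None, None, 48]


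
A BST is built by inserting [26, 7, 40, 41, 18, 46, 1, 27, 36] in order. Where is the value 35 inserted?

Starting tree (level order): [26, 7, 40, 1, 18, 27, 41, None, None, None, None, None, 36, None, 46]
Insertion path: 26 -> 40 -> 27 -> 36
Result: insert 35 as left child of 36
Final tree (level order): [26, 7, 40, 1, 18, 27, 41, None, None, None, None, None, 36, None, 46, 35]


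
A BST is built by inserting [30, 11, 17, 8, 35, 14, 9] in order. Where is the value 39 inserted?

Starting tree (level order): [30, 11, 35, 8, 17, None, None, None, 9, 14]
Insertion path: 30 -> 35
Result: insert 39 as right child of 35
Final tree (level order): [30, 11, 35, 8, 17, None, 39, None, 9, 14]


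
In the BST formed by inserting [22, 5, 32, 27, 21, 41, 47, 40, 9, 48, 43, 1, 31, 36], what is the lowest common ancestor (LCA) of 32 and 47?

Tree insertion order: [22, 5, 32, 27, 21, 41, 47, 40, 9, 48, 43, 1, 31, 36]
Tree (level-order array): [22, 5, 32, 1, 21, 27, 41, None, None, 9, None, None, 31, 40, 47, None, None, None, None, 36, None, 43, 48]
In a BST, the LCA of p=32, q=47 is the first node v on the
root-to-leaf path with p <= v <= q (go left if both < v, right if both > v).
Walk from root:
  at 22: both 32 and 47 > 22, go right
  at 32: 32 <= 32 <= 47, this is the LCA
LCA = 32


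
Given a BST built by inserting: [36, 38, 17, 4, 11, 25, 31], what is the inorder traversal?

Tree insertion order: [36, 38, 17, 4, 11, 25, 31]
Tree (level-order array): [36, 17, 38, 4, 25, None, None, None, 11, None, 31]
Inorder traversal: [4, 11, 17, 25, 31, 36, 38]


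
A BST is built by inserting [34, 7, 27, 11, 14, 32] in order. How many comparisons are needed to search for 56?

Search path for 56: 34
Found: False
Comparisons: 1


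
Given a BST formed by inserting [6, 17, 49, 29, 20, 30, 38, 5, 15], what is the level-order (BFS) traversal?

Tree insertion order: [6, 17, 49, 29, 20, 30, 38, 5, 15]
Tree (level-order array): [6, 5, 17, None, None, 15, 49, None, None, 29, None, 20, 30, None, None, None, 38]
BFS from the root, enqueuing left then right child of each popped node:
  queue [6] -> pop 6, enqueue [5, 17], visited so far: [6]
  queue [5, 17] -> pop 5, enqueue [none], visited so far: [6, 5]
  queue [17] -> pop 17, enqueue [15, 49], visited so far: [6, 5, 17]
  queue [15, 49] -> pop 15, enqueue [none], visited so far: [6, 5, 17, 15]
  queue [49] -> pop 49, enqueue [29], visited so far: [6, 5, 17, 15, 49]
  queue [29] -> pop 29, enqueue [20, 30], visited so far: [6, 5, 17, 15, 49, 29]
  queue [20, 30] -> pop 20, enqueue [none], visited so far: [6, 5, 17, 15, 49, 29, 20]
  queue [30] -> pop 30, enqueue [38], visited so far: [6, 5, 17, 15, 49, 29, 20, 30]
  queue [38] -> pop 38, enqueue [none], visited so far: [6, 5, 17, 15, 49, 29, 20, 30, 38]
Result: [6, 5, 17, 15, 49, 29, 20, 30, 38]


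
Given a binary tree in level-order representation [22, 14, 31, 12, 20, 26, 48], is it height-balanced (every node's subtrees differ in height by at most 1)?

Tree (level-order array): [22, 14, 31, 12, 20, 26, 48]
Definition: a tree is height-balanced if, at every node, |h(left) - h(right)| <= 1 (empty subtree has height -1).
Bottom-up per-node check:
  node 12: h_left=-1, h_right=-1, diff=0 [OK], height=0
  node 20: h_left=-1, h_right=-1, diff=0 [OK], height=0
  node 14: h_left=0, h_right=0, diff=0 [OK], height=1
  node 26: h_left=-1, h_right=-1, diff=0 [OK], height=0
  node 48: h_left=-1, h_right=-1, diff=0 [OK], height=0
  node 31: h_left=0, h_right=0, diff=0 [OK], height=1
  node 22: h_left=1, h_right=1, diff=0 [OK], height=2
All nodes satisfy the balance condition.
Result: Balanced


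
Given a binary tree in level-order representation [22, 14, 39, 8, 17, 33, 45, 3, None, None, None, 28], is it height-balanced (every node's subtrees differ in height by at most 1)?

Tree (level-order array): [22, 14, 39, 8, 17, 33, 45, 3, None, None, None, 28]
Definition: a tree is height-balanced if, at every node, |h(left) - h(right)| <= 1 (empty subtree has height -1).
Bottom-up per-node check:
  node 3: h_left=-1, h_right=-1, diff=0 [OK], height=0
  node 8: h_left=0, h_right=-1, diff=1 [OK], height=1
  node 17: h_left=-1, h_right=-1, diff=0 [OK], height=0
  node 14: h_left=1, h_right=0, diff=1 [OK], height=2
  node 28: h_left=-1, h_right=-1, diff=0 [OK], height=0
  node 33: h_left=0, h_right=-1, diff=1 [OK], height=1
  node 45: h_left=-1, h_right=-1, diff=0 [OK], height=0
  node 39: h_left=1, h_right=0, diff=1 [OK], height=2
  node 22: h_left=2, h_right=2, diff=0 [OK], height=3
All nodes satisfy the balance condition.
Result: Balanced


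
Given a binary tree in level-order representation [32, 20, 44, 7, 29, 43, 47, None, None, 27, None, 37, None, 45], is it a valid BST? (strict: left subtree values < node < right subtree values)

Level-order array: [32, 20, 44, 7, 29, 43, 47, None, None, 27, None, 37, None, 45]
Validate using subtree bounds (lo, hi): at each node, require lo < value < hi,
then recurse left with hi=value and right with lo=value.
Preorder trace (stopping at first violation):
  at node 32 with bounds (-inf, +inf): OK
  at node 20 with bounds (-inf, 32): OK
  at node 7 with bounds (-inf, 20): OK
  at node 29 with bounds (20, 32): OK
  at node 27 with bounds (20, 29): OK
  at node 44 with bounds (32, +inf): OK
  at node 43 with bounds (32, 44): OK
  at node 37 with bounds (32, 43): OK
  at node 47 with bounds (44, +inf): OK
  at node 45 with bounds (44, 47): OK
No violation found at any node.
Result: Valid BST


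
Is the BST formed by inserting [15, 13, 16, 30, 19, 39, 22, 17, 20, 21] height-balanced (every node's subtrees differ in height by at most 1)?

Tree (level-order array): [15, 13, 16, None, None, None, 30, 19, 39, 17, 22, None, None, None, None, 20, None, None, 21]
Definition: a tree is height-balanced if, at every node, |h(left) - h(right)| <= 1 (empty subtree has height -1).
Bottom-up per-node check:
  node 13: h_left=-1, h_right=-1, diff=0 [OK], height=0
  node 17: h_left=-1, h_right=-1, diff=0 [OK], height=0
  node 21: h_left=-1, h_right=-1, diff=0 [OK], height=0
  node 20: h_left=-1, h_right=0, diff=1 [OK], height=1
  node 22: h_left=1, h_right=-1, diff=2 [FAIL (|1--1|=2 > 1)], height=2
  node 19: h_left=0, h_right=2, diff=2 [FAIL (|0-2|=2 > 1)], height=3
  node 39: h_left=-1, h_right=-1, diff=0 [OK], height=0
  node 30: h_left=3, h_right=0, diff=3 [FAIL (|3-0|=3 > 1)], height=4
  node 16: h_left=-1, h_right=4, diff=5 [FAIL (|-1-4|=5 > 1)], height=5
  node 15: h_left=0, h_right=5, diff=5 [FAIL (|0-5|=5 > 1)], height=6
Node 22 violates the condition: |1 - -1| = 2 > 1.
Result: Not balanced


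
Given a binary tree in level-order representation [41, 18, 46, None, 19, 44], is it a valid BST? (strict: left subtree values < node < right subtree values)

Level-order array: [41, 18, 46, None, 19, 44]
Validate using subtree bounds (lo, hi): at each node, require lo < value < hi,
then recurse left with hi=value and right with lo=value.
Preorder trace (stopping at first violation):
  at node 41 with bounds (-inf, +inf): OK
  at node 18 with bounds (-inf, 41): OK
  at node 19 with bounds (18, 41): OK
  at node 46 with bounds (41, +inf): OK
  at node 44 with bounds (41, 46): OK
No violation found at any node.
Result: Valid BST


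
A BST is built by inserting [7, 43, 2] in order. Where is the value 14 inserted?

Starting tree (level order): [7, 2, 43]
Insertion path: 7 -> 43
Result: insert 14 as left child of 43
Final tree (level order): [7, 2, 43, None, None, 14]


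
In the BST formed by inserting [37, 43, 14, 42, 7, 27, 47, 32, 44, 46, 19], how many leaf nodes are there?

Tree built from: [37, 43, 14, 42, 7, 27, 47, 32, 44, 46, 19]
Tree (level-order array): [37, 14, 43, 7, 27, 42, 47, None, None, 19, 32, None, None, 44, None, None, None, None, None, None, 46]
Rule: A leaf has 0 children.
Per-node child counts:
  node 37: 2 child(ren)
  node 14: 2 child(ren)
  node 7: 0 child(ren)
  node 27: 2 child(ren)
  node 19: 0 child(ren)
  node 32: 0 child(ren)
  node 43: 2 child(ren)
  node 42: 0 child(ren)
  node 47: 1 child(ren)
  node 44: 1 child(ren)
  node 46: 0 child(ren)
Matching nodes: [7, 19, 32, 42, 46]
Count of leaf nodes: 5


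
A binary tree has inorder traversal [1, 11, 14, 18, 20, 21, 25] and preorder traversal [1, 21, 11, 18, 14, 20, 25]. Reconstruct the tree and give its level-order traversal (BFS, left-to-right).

Inorder:  [1, 11, 14, 18, 20, 21, 25]
Preorder: [1, 21, 11, 18, 14, 20, 25]
Algorithm: preorder visits root first, so consume preorder in order;
for each root, split the current inorder slice at that value into
left-subtree inorder and right-subtree inorder, then recurse.
Recursive splits:
  root=1; inorder splits into left=[], right=[11, 14, 18, 20, 21, 25]
  root=21; inorder splits into left=[11, 14, 18, 20], right=[25]
  root=11; inorder splits into left=[], right=[14, 18, 20]
  root=18; inorder splits into left=[14], right=[20]
  root=14; inorder splits into left=[], right=[]
  root=20; inorder splits into left=[], right=[]
  root=25; inorder splits into left=[], right=[]
Reconstructed level-order: [1, 21, 11, 25, 18, 14, 20]


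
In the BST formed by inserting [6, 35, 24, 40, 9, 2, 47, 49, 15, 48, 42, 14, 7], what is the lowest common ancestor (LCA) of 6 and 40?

Tree insertion order: [6, 35, 24, 40, 9, 2, 47, 49, 15, 48, 42, 14, 7]
Tree (level-order array): [6, 2, 35, None, None, 24, 40, 9, None, None, 47, 7, 15, 42, 49, None, None, 14, None, None, None, 48]
In a BST, the LCA of p=6, q=40 is the first node v on the
root-to-leaf path with p <= v <= q (go left if both < v, right if both > v).
Walk from root:
  at 6: 6 <= 6 <= 40, this is the LCA
LCA = 6


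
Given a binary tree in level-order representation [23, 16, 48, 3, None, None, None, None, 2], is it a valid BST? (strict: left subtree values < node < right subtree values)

Level-order array: [23, 16, 48, 3, None, None, None, None, 2]
Validate using subtree bounds (lo, hi): at each node, require lo < value < hi,
then recurse left with hi=value and right with lo=value.
Preorder trace (stopping at first violation):
  at node 23 with bounds (-inf, +inf): OK
  at node 16 with bounds (-inf, 23): OK
  at node 3 with bounds (-inf, 16): OK
  at node 2 with bounds (3, 16): VIOLATION
Node 2 violates its bound: not (3 < 2 < 16).
Result: Not a valid BST


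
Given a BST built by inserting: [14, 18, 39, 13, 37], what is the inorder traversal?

Tree insertion order: [14, 18, 39, 13, 37]
Tree (level-order array): [14, 13, 18, None, None, None, 39, 37]
Inorder traversal: [13, 14, 18, 37, 39]


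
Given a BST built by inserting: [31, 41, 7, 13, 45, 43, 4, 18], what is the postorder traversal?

Tree insertion order: [31, 41, 7, 13, 45, 43, 4, 18]
Tree (level-order array): [31, 7, 41, 4, 13, None, 45, None, None, None, 18, 43]
Postorder traversal: [4, 18, 13, 7, 43, 45, 41, 31]


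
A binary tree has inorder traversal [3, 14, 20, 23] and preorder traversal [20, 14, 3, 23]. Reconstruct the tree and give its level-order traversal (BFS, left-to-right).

Inorder:  [3, 14, 20, 23]
Preorder: [20, 14, 3, 23]
Algorithm: preorder visits root first, so consume preorder in order;
for each root, split the current inorder slice at that value into
left-subtree inorder and right-subtree inorder, then recurse.
Recursive splits:
  root=20; inorder splits into left=[3, 14], right=[23]
  root=14; inorder splits into left=[3], right=[]
  root=3; inorder splits into left=[], right=[]
  root=23; inorder splits into left=[], right=[]
Reconstructed level-order: [20, 14, 23, 3]


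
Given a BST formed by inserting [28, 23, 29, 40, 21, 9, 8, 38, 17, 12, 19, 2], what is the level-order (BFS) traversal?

Tree insertion order: [28, 23, 29, 40, 21, 9, 8, 38, 17, 12, 19, 2]
Tree (level-order array): [28, 23, 29, 21, None, None, 40, 9, None, 38, None, 8, 17, None, None, 2, None, 12, 19]
BFS from the root, enqueuing left then right child of each popped node:
  queue [28] -> pop 28, enqueue [23, 29], visited so far: [28]
  queue [23, 29] -> pop 23, enqueue [21], visited so far: [28, 23]
  queue [29, 21] -> pop 29, enqueue [40], visited so far: [28, 23, 29]
  queue [21, 40] -> pop 21, enqueue [9], visited so far: [28, 23, 29, 21]
  queue [40, 9] -> pop 40, enqueue [38], visited so far: [28, 23, 29, 21, 40]
  queue [9, 38] -> pop 9, enqueue [8, 17], visited so far: [28, 23, 29, 21, 40, 9]
  queue [38, 8, 17] -> pop 38, enqueue [none], visited so far: [28, 23, 29, 21, 40, 9, 38]
  queue [8, 17] -> pop 8, enqueue [2], visited so far: [28, 23, 29, 21, 40, 9, 38, 8]
  queue [17, 2] -> pop 17, enqueue [12, 19], visited so far: [28, 23, 29, 21, 40, 9, 38, 8, 17]
  queue [2, 12, 19] -> pop 2, enqueue [none], visited so far: [28, 23, 29, 21, 40, 9, 38, 8, 17, 2]
  queue [12, 19] -> pop 12, enqueue [none], visited so far: [28, 23, 29, 21, 40, 9, 38, 8, 17, 2, 12]
  queue [19] -> pop 19, enqueue [none], visited so far: [28, 23, 29, 21, 40, 9, 38, 8, 17, 2, 12, 19]
Result: [28, 23, 29, 21, 40, 9, 38, 8, 17, 2, 12, 19]


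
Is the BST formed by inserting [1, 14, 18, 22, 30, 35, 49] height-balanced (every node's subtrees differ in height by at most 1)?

Tree (level-order array): [1, None, 14, None, 18, None, 22, None, 30, None, 35, None, 49]
Definition: a tree is height-balanced if, at every node, |h(left) - h(right)| <= 1 (empty subtree has height -1).
Bottom-up per-node check:
  node 49: h_left=-1, h_right=-1, diff=0 [OK], height=0
  node 35: h_left=-1, h_right=0, diff=1 [OK], height=1
  node 30: h_left=-1, h_right=1, diff=2 [FAIL (|-1-1|=2 > 1)], height=2
  node 22: h_left=-1, h_right=2, diff=3 [FAIL (|-1-2|=3 > 1)], height=3
  node 18: h_left=-1, h_right=3, diff=4 [FAIL (|-1-3|=4 > 1)], height=4
  node 14: h_left=-1, h_right=4, diff=5 [FAIL (|-1-4|=5 > 1)], height=5
  node 1: h_left=-1, h_right=5, diff=6 [FAIL (|-1-5|=6 > 1)], height=6
Node 30 violates the condition: |-1 - 1| = 2 > 1.
Result: Not balanced


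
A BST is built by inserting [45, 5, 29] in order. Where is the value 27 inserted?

Starting tree (level order): [45, 5, None, None, 29]
Insertion path: 45 -> 5 -> 29
Result: insert 27 as left child of 29
Final tree (level order): [45, 5, None, None, 29, 27]


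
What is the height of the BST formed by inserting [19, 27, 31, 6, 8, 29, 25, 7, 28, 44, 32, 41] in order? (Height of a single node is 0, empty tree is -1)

Insertion order: [19, 27, 31, 6, 8, 29, 25, 7, 28, 44, 32, 41]
Tree (level-order array): [19, 6, 27, None, 8, 25, 31, 7, None, None, None, 29, 44, None, None, 28, None, 32, None, None, None, None, 41]
Compute height bottom-up (empty subtree = -1):
  height(7) = 1 + max(-1, -1) = 0
  height(8) = 1 + max(0, -1) = 1
  height(6) = 1 + max(-1, 1) = 2
  height(25) = 1 + max(-1, -1) = 0
  height(28) = 1 + max(-1, -1) = 0
  height(29) = 1 + max(0, -1) = 1
  height(41) = 1 + max(-1, -1) = 0
  height(32) = 1 + max(-1, 0) = 1
  height(44) = 1 + max(1, -1) = 2
  height(31) = 1 + max(1, 2) = 3
  height(27) = 1 + max(0, 3) = 4
  height(19) = 1 + max(2, 4) = 5
Height = 5


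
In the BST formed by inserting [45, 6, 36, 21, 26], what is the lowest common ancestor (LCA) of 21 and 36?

Tree insertion order: [45, 6, 36, 21, 26]
Tree (level-order array): [45, 6, None, None, 36, 21, None, None, 26]
In a BST, the LCA of p=21, q=36 is the first node v on the
root-to-leaf path with p <= v <= q (go left if both < v, right if both > v).
Walk from root:
  at 45: both 21 and 36 < 45, go left
  at 6: both 21 and 36 > 6, go right
  at 36: 21 <= 36 <= 36, this is the LCA
LCA = 36


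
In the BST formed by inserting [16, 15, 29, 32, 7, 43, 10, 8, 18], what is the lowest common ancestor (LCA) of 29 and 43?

Tree insertion order: [16, 15, 29, 32, 7, 43, 10, 8, 18]
Tree (level-order array): [16, 15, 29, 7, None, 18, 32, None, 10, None, None, None, 43, 8]
In a BST, the LCA of p=29, q=43 is the first node v on the
root-to-leaf path with p <= v <= q (go left if both < v, right if both > v).
Walk from root:
  at 16: both 29 and 43 > 16, go right
  at 29: 29 <= 29 <= 43, this is the LCA
LCA = 29


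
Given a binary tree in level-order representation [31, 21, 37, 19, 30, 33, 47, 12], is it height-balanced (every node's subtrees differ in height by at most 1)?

Tree (level-order array): [31, 21, 37, 19, 30, 33, 47, 12]
Definition: a tree is height-balanced if, at every node, |h(left) - h(right)| <= 1 (empty subtree has height -1).
Bottom-up per-node check:
  node 12: h_left=-1, h_right=-1, diff=0 [OK], height=0
  node 19: h_left=0, h_right=-1, diff=1 [OK], height=1
  node 30: h_left=-1, h_right=-1, diff=0 [OK], height=0
  node 21: h_left=1, h_right=0, diff=1 [OK], height=2
  node 33: h_left=-1, h_right=-1, diff=0 [OK], height=0
  node 47: h_left=-1, h_right=-1, diff=0 [OK], height=0
  node 37: h_left=0, h_right=0, diff=0 [OK], height=1
  node 31: h_left=2, h_right=1, diff=1 [OK], height=3
All nodes satisfy the balance condition.
Result: Balanced


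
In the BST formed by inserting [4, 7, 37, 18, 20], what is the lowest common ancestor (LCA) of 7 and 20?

Tree insertion order: [4, 7, 37, 18, 20]
Tree (level-order array): [4, None, 7, None, 37, 18, None, None, 20]
In a BST, the LCA of p=7, q=20 is the first node v on the
root-to-leaf path with p <= v <= q (go left if both < v, right if both > v).
Walk from root:
  at 4: both 7 and 20 > 4, go right
  at 7: 7 <= 7 <= 20, this is the LCA
LCA = 7


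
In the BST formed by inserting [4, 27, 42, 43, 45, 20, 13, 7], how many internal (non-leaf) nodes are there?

Tree built from: [4, 27, 42, 43, 45, 20, 13, 7]
Tree (level-order array): [4, None, 27, 20, 42, 13, None, None, 43, 7, None, None, 45]
Rule: An internal node has at least one child.
Per-node child counts:
  node 4: 1 child(ren)
  node 27: 2 child(ren)
  node 20: 1 child(ren)
  node 13: 1 child(ren)
  node 7: 0 child(ren)
  node 42: 1 child(ren)
  node 43: 1 child(ren)
  node 45: 0 child(ren)
Matching nodes: [4, 27, 20, 13, 42, 43]
Count of internal (non-leaf) nodes: 6


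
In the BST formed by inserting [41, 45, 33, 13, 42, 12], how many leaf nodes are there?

Tree built from: [41, 45, 33, 13, 42, 12]
Tree (level-order array): [41, 33, 45, 13, None, 42, None, 12]
Rule: A leaf has 0 children.
Per-node child counts:
  node 41: 2 child(ren)
  node 33: 1 child(ren)
  node 13: 1 child(ren)
  node 12: 0 child(ren)
  node 45: 1 child(ren)
  node 42: 0 child(ren)
Matching nodes: [12, 42]
Count of leaf nodes: 2


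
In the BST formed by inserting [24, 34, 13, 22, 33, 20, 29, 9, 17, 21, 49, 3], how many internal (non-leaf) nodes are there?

Tree built from: [24, 34, 13, 22, 33, 20, 29, 9, 17, 21, 49, 3]
Tree (level-order array): [24, 13, 34, 9, 22, 33, 49, 3, None, 20, None, 29, None, None, None, None, None, 17, 21]
Rule: An internal node has at least one child.
Per-node child counts:
  node 24: 2 child(ren)
  node 13: 2 child(ren)
  node 9: 1 child(ren)
  node 3: 0 child(ren)
  node 22: 1 child(ren)
  node 20: 2 child(ren)
  node 17: 0 child(ren)
  node 21: 0 child(ren)
  node 34: 2 child(ren)
  node 33: 1 child(ren)
  node 29: 0 child(ren)
  node 49: 0 child(ren)
Matching nodes: [24, 13, 9, 22, 20, 34, 33]
Count of internal (non-leaf) nodes: 7


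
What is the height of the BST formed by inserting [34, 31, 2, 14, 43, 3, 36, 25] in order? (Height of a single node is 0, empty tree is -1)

Insertion order: [34, 31, 2, 14, 43, 3, 36, 25]
Tree (level-order array): [34, 31, 43, 2, None, 36, None, None, 14, None, None, 3, 25]
Compute height bottom-up (empty subtree = -1):
  height(3) = 1 + max(-1, -1) = 0
  height(25) = 1 + max(-1, -1) = 0
  height(14) = 1 + max(0, 0) = 1
  height(2) = 1 + max(-1, 1) = 2
  height(31) = 1 + max(2, -1) = 3
  height(36) = 1 + max(-1, -1) = 0
  height(43) = 1 + max(0, -1) = 1
  height(34) = 1 + max(3, 1) = 4
Height = 4


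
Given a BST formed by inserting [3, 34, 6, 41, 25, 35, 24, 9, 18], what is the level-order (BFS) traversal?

Tree insertion order: [3, 34, 6, 41, 25, 35, 24, 9, 18]
Tree (level-order array): [3, None, 34, 6, 41, None, 25, 35, None, 24, None, None, None, 9, None, None, 18]
BFS from the root, enqueuing left then right child of each popped node:
  queue [3] -> pop 3, enqueue [34], visited so far: [3]
  queue [34] -> pop 34, enqueue [6, 41], visited so far: [3, 34]
  queue [6, 41] -> pop 6, enqueue [25], visited so far: [3, 34, 6]
  queue [41, 25] -> pop 41, enqueue [35], visited so far: [3, 34, 6, 41]
  queue [25, 35] -> pop 25, enqueue [24], visited so far: [3, 34, 6, 41, 25]
  queue [35, 24] -> pop 35, enqueue [none], visited so far: [3, 34, 6, 41, 25, 35]
  queue [24] -> pop 24, enqueue [9], visited so far: [3, 34, 6, 41, 25, 35, 24]
  queue [9] -> pop 9, enqueue [18], visited so far: [3, 34, 6, 41, 25, 35, 24, 9]
  queue [18] -> pop 18, enqueue [none], visited so far: [3, 34, 6, 41, 25, 35, 24, 9, 18]
Result: [3, 34, 6, 41, 25, 35, 24, 9, 18]


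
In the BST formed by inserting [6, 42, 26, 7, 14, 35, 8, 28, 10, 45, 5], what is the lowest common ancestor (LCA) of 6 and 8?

Tree insertion order: [6, 42, 26, 7, 14, 35, 8, 28, 10, 45, 5]
Tree (level-order array): [6, 5, 42, None, None, 26, 45, 7, 35, None, None, None, 14, 28, None, 8, None, None, None, None, 10]
In a BST, the LCA of p=6, q=8 is the first node v on the
root-to-leaf path with p <= v <= q (go left if both < v, right if both > v).
Walk from root:
  at 6: 6 <= 6 <= 8, this is the LCA
LCA = 6


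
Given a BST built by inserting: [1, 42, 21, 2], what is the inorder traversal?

Tree insertion order: [1, 42, 21, 2]
Tree (level-order array): [1, None, 42, 21, None, 2]
Inorder traversal: [1, 2, 21, 42]


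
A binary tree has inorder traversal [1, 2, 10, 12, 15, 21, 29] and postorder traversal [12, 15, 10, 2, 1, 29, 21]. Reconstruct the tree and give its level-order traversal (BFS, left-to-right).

Inorder:   [1, 2, 10, 12, 15, 21, 29]
Postorder: [12, 15, 10, 2, 1, 29, 21]
Algorithm: postorder visits root last, so walk postorder right-to-left;
each value is the root of the current inorder slice — split it at that
value, recurse on the right subtree first, then the left.
Recursive splits:
  root=21; inorder splits into left=[1, 2, 10, 12, 15], right=[29]
  root=29; inorder splits into left=[], right=[]
  root=1; inorder splits into left=[], right=[2, 10, 12, 15]
  root=2; inorder splits into left=[], right=[10, 12, 15]
  root=10; inorder splits into left=[], right=[12, 15]
  root=15; inorder splits into left=[12], right=[]
  root=12; inorder splits into left=[], right=[]
Reconstructed level-order: [21, 1, 29, 2, 10, 15, 12]


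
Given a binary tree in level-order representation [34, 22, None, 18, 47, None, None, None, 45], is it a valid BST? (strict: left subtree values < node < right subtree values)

Level-order array: [34, 22, None, 18, 47, None, None, None, 45]
Validate using subtree bounds (lo, hi): at each node, require lo < value < hi,
then recurse left with hi=value and right with lo=value.
Preorder trace (stopping at first violation):
  at node 34 with bounds (-inf, +inf): OK
  at node 22 with bounds (-inf, 34): OK
  at node 18 with bounds (-inf, 22): OK
  at node 47 with bounds (22, 34): VIOLATION
Node 47 violates its bound: not (22 < 47 < 34).
Result: Not a valid BST


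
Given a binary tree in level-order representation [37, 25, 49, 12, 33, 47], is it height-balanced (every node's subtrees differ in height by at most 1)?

Tree (level-order array): [37, 25, 49, 12, 33, 47]
Definition: a tree is height-balanced if, at every node, |h(left) - h(right)| <= 1 (empty subtree has height -1).
Bottom-up per-node check:
  node 12: h_left=-1, h_right=-1, diff=0 [OK], height=0
  node 33: h_left=-1, h_right=-1, diff=0 [OK], height=0
  node 25: h_left=0, h_right=0, diff=0 [OK], height=1
  node 47: h_left=-1, h_right=-1, diff=0 [OK], height=0
  node 49: h_left=0, h_right=-1, diff=1 [OK], height=1
  node 37: h_left=1, h_right=1, diff=0 [OK], height=2
All nodes satisfy the balance condition.
Result: Balanced


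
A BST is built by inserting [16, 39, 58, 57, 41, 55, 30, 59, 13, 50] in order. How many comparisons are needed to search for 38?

Search path for 38: 16 -> 39 -> 30
Found: False
Comparisons: 3


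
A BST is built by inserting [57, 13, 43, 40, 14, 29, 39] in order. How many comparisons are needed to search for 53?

Search path for 53: 57 -> 13 -> 43
Found: False
Comparisons: 3


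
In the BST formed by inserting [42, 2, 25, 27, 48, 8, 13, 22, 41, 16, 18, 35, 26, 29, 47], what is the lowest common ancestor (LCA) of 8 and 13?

Tree insertion order: [42, 2, 25, 27, 48, 8, 13, 22, 41, 16, 18, 35, 26, 29, 47]
Tree (level-order array): [42, 2, 48, None, 25, 47, None, 8, 27, None, None, None, 13, 26, 41, None, 22, None, None, 35, None, 16, None, 29, None, None, 18]
In a BST, the LCA of p=8, q=13 is the first node v on the
root-to-leaf path with p <= v <= q (go left if both < v, right if both > v).
Walk from root:
  at 42: both 8 and 13 < 42, go left
  at 2: both 8 and 13 > 2, go right
  at 25: both 8 and 13 < 25, go left
  at 8: 8 <= 8 <= 13, this is the LCA
LCA = 8


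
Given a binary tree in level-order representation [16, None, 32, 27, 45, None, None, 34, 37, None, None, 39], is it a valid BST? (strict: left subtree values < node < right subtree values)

Level-order array: [16, None, 32, 27, 45, None, None, 34, 37, None, None, 39]
Validate using subtree bounds (lo, hi): at each node, require lo < value < hi,
then recurse left with hi=value and right with lo=value.
Preorder trace (stopping at first violation):
  at node 16 with bounds (-inf, +inf): OK
  at node 32 with bounds (16, +inf): OK
  at node 27 with bounds (16, 32): OK
  at node 45 with bounds (32, +inf): OK
  at node 34 with bounds (32, 45): OK
  at node 37 with bounds (45, +inf): VIOLATION
Node 37 violates its bound: not (45 < 37 < +inf).
Result: Not a valid BST


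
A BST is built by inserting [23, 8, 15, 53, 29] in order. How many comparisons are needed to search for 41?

Search path for 41: 23 -> 53 -> 29
Found: False
Comparisons: 3


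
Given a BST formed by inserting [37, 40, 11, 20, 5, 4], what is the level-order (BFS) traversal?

Tree insertion order: [37, 40, 11, 20, 5, 4]
Tree (level-order array): [37, 11, 40, 5, 20, None, None, 4]
BFS from the root, enqueuing left then right child of each popped node:
  queue [37] -> pop 37, enqueue [11, 40], visited so far: [37]
  queue [11, 40] -> pop 11, enqueue [5, 20], visited so far: [37, 11]
  queue [40, 5, 20] -> pop 40, enqueue [none], visited so far: [37, 11, 40]
  queue [5, 20] -> pop 5, enqueue [4], visited so far: [37, 11, 40, 5]
  queue [20, 4] -> pop 20, enqueue [none], visited so far: [37, 11, 40, 5, 20]
  queue [4] -> pop 4, enqueue [none], visited so far: [37, 11, 40, 5, 20, 4]
Result: [37, 11, 40, 5, 20, 4]


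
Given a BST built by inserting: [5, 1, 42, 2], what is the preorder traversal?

Tree insertion order: [5, 1, 42, 2]
Tree (level-order array): [5, 1, 42, None, 2]
Preorder traversal: [5, 1, 2, 42]


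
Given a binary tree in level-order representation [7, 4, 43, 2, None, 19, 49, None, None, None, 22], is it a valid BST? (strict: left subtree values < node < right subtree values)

Level-order array: [7, 4, 43, 2, None, 19, 49, None, None, None, 22]
Validate using subtree bounds (lo, hi): at each node, require lo < value < hi,
then recurse left with hi=value and right with lo=value.
Preorder trace (stopping at first violation):
  at node 7 with bounds (-inf, +inf): OK
  at node 4 with bounds (-inf, 7): OK
  at node 2 with bounds (-inf, 4): OK
  at node 43 with bounds (7, +inf): OK
  at node 19 with bounds (7, 43): OK
  at node 22 with bounds (19, 43): OK
  at node 49 with bounds (43, +inf): OK
No violation found at any node.
Result: Valid BST


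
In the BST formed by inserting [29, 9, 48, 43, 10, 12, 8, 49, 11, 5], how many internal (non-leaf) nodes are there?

Tree built from: [29, 9, 48, 43, 10, 12, 8, 49, 11, 5]
Tree (level-order array): [29, 9, 48, 8, 10, 43, 49, 5, None, None, 12, None, None, None, None, None, None, 11]
Rule: An internal node has at least one child.
Per-node child counts:
  node 29: 2 child(ren)
  node 9: 2 child(ren)
  node 8: 1 child(ren)
  node 5: 0 child(ren)
  node 10: 1 child(ren)
  node 12: 1 child(ren)
  node 11: 0 child(ren)
  node 48: 2 child(ren)
  node 43: 0 child(ren)
  node 49: 0 child(ren)
Matching nodes: [29, 9, 8, 10, 12, 48]
Count of internal (non-leaf) nodes: 6


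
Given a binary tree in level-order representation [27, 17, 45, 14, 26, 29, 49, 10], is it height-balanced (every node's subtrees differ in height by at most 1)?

Tree (level-order array): [27, 17, 45, 14, 26, 29, 49, 10]
Definition: a tree is height-balanced if, at every node, |h(left) - h(right)| <= 1 (empty subtree has height -1).
Bottom-up per-node check:
  node 10: h_left=-1, h_right=-1, diff=0 [OK], height=0
  node 14: h_left=0, h_right=-1, diff=1 [OK], height=1
  node 26: h_left=-1, h_right=-1, diff=0 [OK], height=0
  node 17: h_left=1, h_right=0, diff=1 [OK], height=2
  node 29: h_left=-1, h_right=-1, diff=0 [OK], height=0
  node 49: h_left=-1, h_right=-1, diff=0 [OK], height=0
  node 45: h_left=0, h_right=0, diff=0 [OK], height=1
  node 27: h_left=2, h_right=1, diff=1 [OK], height=3
All nodes satisfy the balance condition.
Result: Balanced


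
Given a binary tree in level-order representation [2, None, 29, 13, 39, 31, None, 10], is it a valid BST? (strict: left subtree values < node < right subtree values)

Level-order array: [2, None, 29, 13, 39, 31, None, 10]
Validate using subtree bounds (lo, hi): at each node, require lo < value < hi,
then recurse left with hi=value and right with lo=value.
Preorder trace (stopping at first violation):
  at node 2 with bounds (-inf, +inf): OK
  at node 29 with bounds (2, +inf): OK
  at node 13 with bounds (2, 29): OK
  at node 31 with bounds (2, 13): VIOLATION
Node 31 violates its bound: not (2 < 31 < 13).
Result: Not a valid BST


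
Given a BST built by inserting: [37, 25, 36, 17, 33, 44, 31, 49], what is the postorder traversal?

Tree insertion order: [37, 25, 36, 17, 33, 44, 31, 49]
Tree (level-order array): [37, 25, 44, 17, 36, None, 49, None, None, 33, None, None, None, 31]
Postorder traversal: [17, 31, 33, 36, 25, 49, 44, 37]


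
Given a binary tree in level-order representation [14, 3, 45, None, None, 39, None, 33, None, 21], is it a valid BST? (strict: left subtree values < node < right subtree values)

Level-order array: [14, 3, 45, None, None, 39, None, 33, None, 21]
Validate using subtree bounds (lo, hi): at each node, require lo < value < hi,
then recurse left with hi=value and right with lo=value.
Preorder trace (stopping at first violation):
  at node 14 with bounds (-inf, +inf): OK
  at node 3 with bounds (-inf, 14): OK
  at node 45 with bounds (14, +inf): OK
  at node 39 with bounds (14, 45): OK
  at node 33 with bounds (14, 39): OK
  at node 21 with bounds (14, 33): OK
No violation found at any node.
Result: Valid BST


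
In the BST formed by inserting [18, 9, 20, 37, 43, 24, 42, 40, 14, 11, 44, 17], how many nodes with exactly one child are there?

Tree built from: [18, 9, 20, 37, 43, 24, 42, 40, 14, 11, 44, 17]
Tree (level-order array): [18, 9, 20, None, 14, None, 37, 11, 17, 24, 43, None, None, None, None, None, None, 42, 44, 40]
Rule: These are nodes with exactly 1 non-null child.
Per-node child counts:
  node 18: 2 child(ren)
  node 9: 1 child(ren)
  node 14: 2 child(ren)
  node 11: 0 child(ren)
  node 17: 0 child(ren)
  node 20: 1 child(ren)
  node 37: 2 child(ren)
  node 24: 0 child(ren)
  node 43: 2 child(ren)
  node 42: 1 child(ren)
  node 40: 0 child(ren)
  node 44: 0 child(ren)
Matching nodes: [9, 20, 42]
Count of nodes with exactly one child: 3


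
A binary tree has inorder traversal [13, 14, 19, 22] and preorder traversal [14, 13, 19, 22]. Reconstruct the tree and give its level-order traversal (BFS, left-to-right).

Inorder:  [13, 14, 19, 22]
Preorder: [14, 13, 19, 22]
Algorithm: preorder visits root first, so consume preorder in order;
for each root, split the current inorder slice at that value into
left-subtree inorder and right-subtree inorder, then recurse.
Recursive splits:
  root=14; inorder splits into left=[13], right=[19, 22]
  root=13; inorder splits into left=[], right=[]
  root=19; inorder splits into left=[], right=[22]
  root=22; inorder splits into left=[], right=[]
Reconstructed level-order: [14, 13, 19, 22]


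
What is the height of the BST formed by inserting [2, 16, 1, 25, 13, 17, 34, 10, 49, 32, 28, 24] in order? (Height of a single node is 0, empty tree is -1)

Insertion order: [2, 16, 1, 25, 13, 17, 34, 10, 49, 32, 28, 24]
Tree (level-order array): [2, 1, 16, None, None, 13, 25, 10, None, 17, 34, None, None, None, 24, 32, 49, None, None, 28]
Compute height bottom-up (empty subtree = -1):
  height(1) = 1 + max(-1, -1) = 0
  height(10) = 1 + max(-1, -1) = 0
  height(13) = 1 + max(0, -1) = 1
  height(24) = 1 + max(-1, -1) = 0
  height(17) = 1 + max(-1, 0) = 1
  height(28) = 1 + max(-1, -1) = 0
  height(32) = 1 + max(0, -1) = 1
  height(49) = 1 + max(-1, -1) = 0
  height(34) = 1 + max(1, 0) = 2
  height(25) = 1 + max(1, 2) = 3
  height(16) = 1 + max(1, 3) = 4
  height(2) = 1 + max(0, 4) = 5
Height = 5


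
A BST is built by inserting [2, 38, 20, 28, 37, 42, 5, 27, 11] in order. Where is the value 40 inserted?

Starting tree (level order): [2, None, 38, 20, 42, 5, 28, None, None, None, 11, 27, 37]
Insertion path: 2 -> 38 -> 42
Result: insert 40 as left child of 42
Final tree (level order): [2, None, 38, 20, 42, 5, 28, 40, None, None, 11, 27, 37]


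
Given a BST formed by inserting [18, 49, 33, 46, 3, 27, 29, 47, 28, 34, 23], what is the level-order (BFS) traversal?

Tree insertion order: [18, 49, 33, 46, 3, 27, 29, 47, 28, 34, 23]
Tree (level-order array): [18, 3, 49, None, None, 33, None, 27, 46, 23, 29, 34, 47, None, None, 28]
BFS from the root, enqueuing left then right child of each popped node:
  queue [18] -> pop 18, enqueue [3, 49], visited so far: [18]
  queue [3, 49] -> pop 3, enqueue [none], visited so far: [18, 3]
  queue [49] -> pop 49, enqueue [33], visited so far: [18, 3, 49]
  queue [33] -> pop 33, enqueue [27, 46], visited so far: [18, 3, 49, 33]
  queue [27, 46] -> pop 27, enqueue [23, 29], visited so far: [18, 3, 49, 33, 27]
  queue [46, 23, 29] -> pop 46, enqueue [34, 47], visited so far: [18, 3, 49, 33, 27, 46]
  queue [23, 29, 34, 47] -> pop 23, enqueue [none], visited so far: [18, 3, 49, 33, 27, 46, 23]
  queue [29, 34, 47] -> pop 29, enqueue [28], visited so far: [18, 3, 49, 33, 27, 46, 23, 29]
  queue [34, 47, 28] -> pop 34, enqueue [none], visited so far: [18, 3, 49, 33, 27, 46, 23, 29, 34]
  queue [47, 28] -> pop 47, enqueue [none], visited so far: [18, 3, 49, 33, 27, 46, 23, 29, 34, 47]
  queue [28] -> pop 28, enqueue [none], visited so far: [18, 3, 49, 33, 27, 46, 23, 29, 34, 47, 28]
Result: [18, 3, 49, 33, 27, 46, 23, 29, 34, 47, 28]


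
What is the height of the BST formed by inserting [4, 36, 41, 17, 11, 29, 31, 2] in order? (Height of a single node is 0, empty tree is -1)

Insertion order: [4, 36, 41, 17, 11, 29, 31, 2]
Tree (level-order array): [4, 2, 36, None, None, 17, 41, 11, 29, None, None, None, None, None, 31]
Compute height bottom-up (empty subtree = -1):
  height(2) = 1 + max(-1, -1) = 0
  height(11) = 1 + max(-1, -1) = 0
  height(31) = 1 + max(-1, -1) = 0
  height(29) = 1 + max(-1, 0) = 1
  height(17) = 1 + max(0, 1) = 2
  height(41) = 1 + max(-1, -1) = 0
  height(36) = 1 + max(2, 0) = 3
  height(4) = 1 + max(0, 3) = 4
Height = 4


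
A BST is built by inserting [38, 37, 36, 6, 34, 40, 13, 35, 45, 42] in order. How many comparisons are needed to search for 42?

Search path for 42: 38 -> 40 -> 45 -> 42
Found: True
Comparisons: 4


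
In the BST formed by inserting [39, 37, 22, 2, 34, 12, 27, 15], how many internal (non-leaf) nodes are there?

Tree built from: [39, 37, 22, 2, 34, 12, 27, 15]
Tree (level-order array): [39, 37, None, 22, None, 2, 34, None, 12, 27, None, None, 15]
Rule: An internal node has at least one child.
Per-node child counts:
  node 39: 1 child(ren)
  node 37: 1 child(ren)
  node 22: 2 child(ren)
  node 2: 1 child(ren)
  node 12: 1 child(ren)
  node 15: 0 child(ren)
  node 34: 1 child(ren)
  node 27: 0 child(ren)
Matching nodes: [39, 37, 22, 2, 12, 34]
Count of internal (non-leaf) nodes: 6


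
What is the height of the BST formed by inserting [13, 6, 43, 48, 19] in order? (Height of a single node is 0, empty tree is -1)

Insertion order: [13, 6, 43, 48, 19]
Tree (level-order array): [13, 6, 43, None, None, 19, 48]
Compute height bottom-up (empty subtree = -1):
  height(6) = 1 + max(-1, -1) = 0
  height(19) = 1 + max(-1, -1) = 0
  height(48) = 1 + max(-1, -1) = 0
  height(43) = 1 + max(0, 0) = 1
  height(13) = 1 + max(0, 1) = 2
Height = 2


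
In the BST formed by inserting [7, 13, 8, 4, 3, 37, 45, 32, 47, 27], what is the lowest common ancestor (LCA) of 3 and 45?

Tree insertion order: [7, 13, 8, 4, 3, 37, 45, 32, 47, 27]
Tree (level-order array): [7, 4, 13, 3, None, 8, 37, None, None, None, None, 32, 45, 27, None, None, 47]
In a BST, the LCA of p=3, q=45 is the first node v on the
root-to-leaf path with p <= v <= q (go left if both < v, right if both > v).
Walk from root:
  at 7: 3 <= 7 <= 45, this is the LCA
LCA = 7


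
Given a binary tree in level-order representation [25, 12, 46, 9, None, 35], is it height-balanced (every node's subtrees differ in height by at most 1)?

Tree (level-order array): [25, 12, 46, 9, None, 35]
Definition: a tree is height-balanced if, at every node, |h(left) - h(right)| <= 1 (empty subtree has height -1).
Bottom-up per-node check:
  node 9: h_left=-1, h_right=-1, diff=0 [OK], height=0
  node 12: h_left=0, h_right=-1, diff=1 [OK], height=1
  node 35: h_left=-1, h_right=-1, diff=0 [OK], height=0
  node 46: h_left=0, h_right=-1, diff=1 [OK], height=1
  node 25: h_left=1, h_right=1, diff=0 [OK], height=2
All nodes satisfy the balance condition.
Result: Balanced


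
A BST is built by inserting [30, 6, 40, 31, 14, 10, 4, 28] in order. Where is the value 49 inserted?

Starting tree (level order): [30, 6, 40, 4, 14, 31, None, None, None, 10, 28]
Insertion path: 30 -> 40
Result: insert 49 as right child of 40
Final tree (level order): [30, 6, 40, 4, 14, 31, 49, None, None, 10, 28]


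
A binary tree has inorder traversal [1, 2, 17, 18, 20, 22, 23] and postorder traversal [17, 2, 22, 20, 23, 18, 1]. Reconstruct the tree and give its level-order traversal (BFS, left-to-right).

Inorder:   [1, 2, 17, 18, 20, 22, 23]
Postorder: [17, 2, 22, 20, 23, 18, 1]
Algorithm: postorder visits root last, so walk postorder right-to-left;
each value is the root of the current inorder slice — split it at that
value, recurse on the right subtree first, then the left.
Recursive splits:
  root=1; inorder splits into left=[], right=[2, 17, 18, 20, 22, 23]
  root=18; inorder splits into left=[2, 17], right=[20, 22, 23]
  root=23; inorder splits into left=[20, 22], right=[]
  root=20; inorder splits into left=[], right=[22]
  root=22; inorder splits into left=[], right=[]
  root=2; inorder splits into left=[], right=[17]
  root=17; inorder splits into left=[], right=[]
Reconstructed level-order: [1, 18, 2, 23, 17, 20, 22]


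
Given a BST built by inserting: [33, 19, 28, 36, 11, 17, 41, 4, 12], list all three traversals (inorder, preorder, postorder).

Tree insertion order: [33, 19, 28, 36, 11, 17, 41, 4, 12]
Tree (level-order array): [33, 19, 36, 11, 28, None, 41, 4, 17, None, None, None, None, None, None, 12]
Inorder (L, root, R): [4, 11, 12, 17, 19, 28, 33, 36, 41]
Preorder (root, L, R): [33, 19, 11, 4, 17, 12, 28, 36, 41]
Postorder (L, R, root): [4, 12, 17, 11, 28, 19, 41, 36, 33]


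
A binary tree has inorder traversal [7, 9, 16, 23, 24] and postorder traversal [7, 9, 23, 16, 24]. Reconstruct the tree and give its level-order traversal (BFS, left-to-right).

Inorder:   [7, 9, 16, 23, 24]
Postorder: [7, 9, 23, 16, 24]
Algorithm: postorder visits root last, so walk postorder right-to-left;
each value is the root of the current inorder slice — split it at that
value, recurse on the right subtree first, then the left.
Recursive splits:
  root=24; inorder splits into left=[7, 9, 16, 23], right=[]
  root=16; inorder splits into left=[7, 9], right=[23]
  root=23; inorder splits into left=[], right=[]
  root=9; inorder splits into left=[7], right=[]
  root=7; inorder splits into left=[], right=[]
Reconstructed level-order: [24, 16, 9, 23, 7]
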